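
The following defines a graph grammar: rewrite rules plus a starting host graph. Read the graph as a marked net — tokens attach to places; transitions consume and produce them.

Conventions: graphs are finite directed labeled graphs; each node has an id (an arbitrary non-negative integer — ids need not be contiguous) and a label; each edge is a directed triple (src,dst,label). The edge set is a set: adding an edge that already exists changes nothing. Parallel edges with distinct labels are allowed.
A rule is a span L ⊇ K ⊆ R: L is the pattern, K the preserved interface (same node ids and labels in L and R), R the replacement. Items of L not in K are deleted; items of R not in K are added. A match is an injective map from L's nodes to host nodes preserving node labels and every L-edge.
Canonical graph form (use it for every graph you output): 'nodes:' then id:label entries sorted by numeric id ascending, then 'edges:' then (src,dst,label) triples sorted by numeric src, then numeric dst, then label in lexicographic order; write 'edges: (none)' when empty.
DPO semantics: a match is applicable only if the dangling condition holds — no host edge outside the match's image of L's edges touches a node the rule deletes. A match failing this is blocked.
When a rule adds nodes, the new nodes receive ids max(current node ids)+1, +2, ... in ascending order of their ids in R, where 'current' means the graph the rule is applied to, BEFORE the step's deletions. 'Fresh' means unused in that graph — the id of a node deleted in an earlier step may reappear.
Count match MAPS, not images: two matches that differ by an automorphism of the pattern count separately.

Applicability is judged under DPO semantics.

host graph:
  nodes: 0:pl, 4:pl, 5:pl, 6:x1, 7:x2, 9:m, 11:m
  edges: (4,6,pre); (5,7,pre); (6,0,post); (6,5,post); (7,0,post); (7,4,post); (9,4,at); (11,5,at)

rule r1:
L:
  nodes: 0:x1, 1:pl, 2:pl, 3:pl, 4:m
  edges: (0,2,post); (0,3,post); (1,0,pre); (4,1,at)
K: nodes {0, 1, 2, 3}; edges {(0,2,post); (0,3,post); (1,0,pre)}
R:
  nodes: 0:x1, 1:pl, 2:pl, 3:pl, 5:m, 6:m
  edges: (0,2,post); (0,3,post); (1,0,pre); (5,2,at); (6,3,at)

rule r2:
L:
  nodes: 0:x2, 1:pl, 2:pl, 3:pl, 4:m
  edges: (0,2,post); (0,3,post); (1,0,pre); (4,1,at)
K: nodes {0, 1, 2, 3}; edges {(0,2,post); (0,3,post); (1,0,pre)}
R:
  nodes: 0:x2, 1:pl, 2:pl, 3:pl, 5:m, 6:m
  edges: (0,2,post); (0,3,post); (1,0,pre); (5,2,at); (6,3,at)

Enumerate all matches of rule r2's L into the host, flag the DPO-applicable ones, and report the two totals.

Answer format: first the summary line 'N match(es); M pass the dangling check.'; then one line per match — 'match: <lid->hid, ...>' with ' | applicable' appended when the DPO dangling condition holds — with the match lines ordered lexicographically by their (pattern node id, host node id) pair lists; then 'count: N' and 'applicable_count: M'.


2 match(es); 2 pass the dangling check.
match: 0->7, 1->5, 2->0, 3->4, 4->11 | applicable
match: 0->7, 1->5, 2->4, 3->0, 4->11 | applicable
count: 2
applicable_count: 2


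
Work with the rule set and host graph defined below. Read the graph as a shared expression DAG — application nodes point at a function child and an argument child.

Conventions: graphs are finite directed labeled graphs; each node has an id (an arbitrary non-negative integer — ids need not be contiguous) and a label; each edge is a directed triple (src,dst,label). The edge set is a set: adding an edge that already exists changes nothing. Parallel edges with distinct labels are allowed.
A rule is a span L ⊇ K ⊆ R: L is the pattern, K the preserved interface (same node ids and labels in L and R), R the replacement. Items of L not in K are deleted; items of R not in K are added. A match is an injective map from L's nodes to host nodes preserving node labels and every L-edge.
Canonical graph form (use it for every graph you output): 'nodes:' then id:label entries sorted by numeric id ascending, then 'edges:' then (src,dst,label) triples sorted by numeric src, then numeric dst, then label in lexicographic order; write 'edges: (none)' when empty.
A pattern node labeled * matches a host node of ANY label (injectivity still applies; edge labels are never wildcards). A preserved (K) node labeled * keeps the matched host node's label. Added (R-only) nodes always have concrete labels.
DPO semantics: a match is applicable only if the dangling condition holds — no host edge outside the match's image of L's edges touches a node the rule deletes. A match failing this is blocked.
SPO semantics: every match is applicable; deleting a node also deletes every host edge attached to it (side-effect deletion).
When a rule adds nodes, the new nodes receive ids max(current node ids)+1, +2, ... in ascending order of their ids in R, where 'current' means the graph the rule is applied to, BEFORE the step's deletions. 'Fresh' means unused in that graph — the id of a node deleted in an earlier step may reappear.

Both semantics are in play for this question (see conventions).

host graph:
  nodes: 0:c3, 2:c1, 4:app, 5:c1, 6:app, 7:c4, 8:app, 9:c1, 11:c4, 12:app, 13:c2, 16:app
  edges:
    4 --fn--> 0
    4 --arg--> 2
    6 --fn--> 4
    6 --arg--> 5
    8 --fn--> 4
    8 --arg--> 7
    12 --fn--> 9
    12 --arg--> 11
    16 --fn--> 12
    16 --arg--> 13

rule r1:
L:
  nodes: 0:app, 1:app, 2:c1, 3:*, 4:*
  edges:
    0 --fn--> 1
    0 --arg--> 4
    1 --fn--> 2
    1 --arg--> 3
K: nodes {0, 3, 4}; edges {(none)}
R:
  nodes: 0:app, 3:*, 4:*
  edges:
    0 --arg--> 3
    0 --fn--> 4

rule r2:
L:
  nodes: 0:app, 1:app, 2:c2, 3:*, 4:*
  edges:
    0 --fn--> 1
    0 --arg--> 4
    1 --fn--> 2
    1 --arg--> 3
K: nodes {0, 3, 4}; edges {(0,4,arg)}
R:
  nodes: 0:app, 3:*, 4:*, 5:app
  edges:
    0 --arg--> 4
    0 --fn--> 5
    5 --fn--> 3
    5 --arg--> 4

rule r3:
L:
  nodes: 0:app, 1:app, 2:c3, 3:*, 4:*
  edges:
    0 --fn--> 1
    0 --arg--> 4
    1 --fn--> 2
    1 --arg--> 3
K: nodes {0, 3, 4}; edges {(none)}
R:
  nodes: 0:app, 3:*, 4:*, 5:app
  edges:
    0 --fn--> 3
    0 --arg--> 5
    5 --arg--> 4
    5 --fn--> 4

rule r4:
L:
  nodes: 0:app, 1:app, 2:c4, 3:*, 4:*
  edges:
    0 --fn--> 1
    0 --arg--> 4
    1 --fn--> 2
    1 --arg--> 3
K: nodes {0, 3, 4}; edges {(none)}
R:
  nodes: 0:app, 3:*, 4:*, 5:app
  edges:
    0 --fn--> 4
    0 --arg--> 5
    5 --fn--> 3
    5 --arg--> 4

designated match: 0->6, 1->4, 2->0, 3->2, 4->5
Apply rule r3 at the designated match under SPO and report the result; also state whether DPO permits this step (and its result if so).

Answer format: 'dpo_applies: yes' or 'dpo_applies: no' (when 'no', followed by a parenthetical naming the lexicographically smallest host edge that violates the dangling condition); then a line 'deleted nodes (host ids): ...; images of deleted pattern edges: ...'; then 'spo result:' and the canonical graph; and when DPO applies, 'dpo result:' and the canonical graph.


dpo_applies: no
(the rule deletes node 4, which keeps host edge (8,4,fn) outside the match image — the dangling condition fails, DPO blocks; SPO proceeds and side-deletes such edges)
deleted nodes (host ids): 0, 4; images of deleted pattern edges: (4,0,fn); (4,2,arg); (6,4,fn); (6,5,arg)
spo result:
nodes: 2:c1, 5:c1, 6:app, 7:c4, 8:app, 9:c1, 11:c4, 12:app, 13:c2, 16:app, 17:app
edges: (6,2,fn); (6,17,arg); (8,7,arg); (12,9,fn); (12,11,arg); (16,12,fn); (16,13,arg); (17,5,arg); (17,5,fn)


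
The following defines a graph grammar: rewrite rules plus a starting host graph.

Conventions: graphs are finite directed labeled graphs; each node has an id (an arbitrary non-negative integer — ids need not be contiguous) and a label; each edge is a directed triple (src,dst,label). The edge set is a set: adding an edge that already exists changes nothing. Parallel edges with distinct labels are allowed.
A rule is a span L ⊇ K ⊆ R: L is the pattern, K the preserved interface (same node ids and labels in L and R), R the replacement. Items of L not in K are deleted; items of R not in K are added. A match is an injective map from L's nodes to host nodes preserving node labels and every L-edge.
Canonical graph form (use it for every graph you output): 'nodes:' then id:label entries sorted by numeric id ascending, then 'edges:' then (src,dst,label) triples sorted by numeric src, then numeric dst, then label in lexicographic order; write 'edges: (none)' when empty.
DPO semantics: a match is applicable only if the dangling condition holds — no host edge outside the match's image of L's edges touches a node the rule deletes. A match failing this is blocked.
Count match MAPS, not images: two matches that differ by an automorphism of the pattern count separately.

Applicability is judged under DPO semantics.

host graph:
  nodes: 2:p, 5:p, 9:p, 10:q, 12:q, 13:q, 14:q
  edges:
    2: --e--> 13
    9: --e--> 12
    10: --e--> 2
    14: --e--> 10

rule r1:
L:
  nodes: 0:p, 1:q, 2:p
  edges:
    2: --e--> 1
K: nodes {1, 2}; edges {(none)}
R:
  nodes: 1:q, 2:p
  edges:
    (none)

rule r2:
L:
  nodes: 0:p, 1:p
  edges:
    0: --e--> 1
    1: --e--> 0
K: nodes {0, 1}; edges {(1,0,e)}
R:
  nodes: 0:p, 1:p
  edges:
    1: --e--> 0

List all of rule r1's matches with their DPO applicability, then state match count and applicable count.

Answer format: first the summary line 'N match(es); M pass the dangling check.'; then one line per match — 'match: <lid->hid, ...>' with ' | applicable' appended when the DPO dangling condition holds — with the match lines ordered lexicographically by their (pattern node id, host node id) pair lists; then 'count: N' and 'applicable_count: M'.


4 match(es); 2 pass the dangling check.
match: 0->2, 1->12, 2->9
match: 0->5, 1->12, 2->9 | applicable
match: 0->5, 1->13, 2->2 | applicable
match: 0->9, 1->13, 2->2
count: 4
applicable_count: 2


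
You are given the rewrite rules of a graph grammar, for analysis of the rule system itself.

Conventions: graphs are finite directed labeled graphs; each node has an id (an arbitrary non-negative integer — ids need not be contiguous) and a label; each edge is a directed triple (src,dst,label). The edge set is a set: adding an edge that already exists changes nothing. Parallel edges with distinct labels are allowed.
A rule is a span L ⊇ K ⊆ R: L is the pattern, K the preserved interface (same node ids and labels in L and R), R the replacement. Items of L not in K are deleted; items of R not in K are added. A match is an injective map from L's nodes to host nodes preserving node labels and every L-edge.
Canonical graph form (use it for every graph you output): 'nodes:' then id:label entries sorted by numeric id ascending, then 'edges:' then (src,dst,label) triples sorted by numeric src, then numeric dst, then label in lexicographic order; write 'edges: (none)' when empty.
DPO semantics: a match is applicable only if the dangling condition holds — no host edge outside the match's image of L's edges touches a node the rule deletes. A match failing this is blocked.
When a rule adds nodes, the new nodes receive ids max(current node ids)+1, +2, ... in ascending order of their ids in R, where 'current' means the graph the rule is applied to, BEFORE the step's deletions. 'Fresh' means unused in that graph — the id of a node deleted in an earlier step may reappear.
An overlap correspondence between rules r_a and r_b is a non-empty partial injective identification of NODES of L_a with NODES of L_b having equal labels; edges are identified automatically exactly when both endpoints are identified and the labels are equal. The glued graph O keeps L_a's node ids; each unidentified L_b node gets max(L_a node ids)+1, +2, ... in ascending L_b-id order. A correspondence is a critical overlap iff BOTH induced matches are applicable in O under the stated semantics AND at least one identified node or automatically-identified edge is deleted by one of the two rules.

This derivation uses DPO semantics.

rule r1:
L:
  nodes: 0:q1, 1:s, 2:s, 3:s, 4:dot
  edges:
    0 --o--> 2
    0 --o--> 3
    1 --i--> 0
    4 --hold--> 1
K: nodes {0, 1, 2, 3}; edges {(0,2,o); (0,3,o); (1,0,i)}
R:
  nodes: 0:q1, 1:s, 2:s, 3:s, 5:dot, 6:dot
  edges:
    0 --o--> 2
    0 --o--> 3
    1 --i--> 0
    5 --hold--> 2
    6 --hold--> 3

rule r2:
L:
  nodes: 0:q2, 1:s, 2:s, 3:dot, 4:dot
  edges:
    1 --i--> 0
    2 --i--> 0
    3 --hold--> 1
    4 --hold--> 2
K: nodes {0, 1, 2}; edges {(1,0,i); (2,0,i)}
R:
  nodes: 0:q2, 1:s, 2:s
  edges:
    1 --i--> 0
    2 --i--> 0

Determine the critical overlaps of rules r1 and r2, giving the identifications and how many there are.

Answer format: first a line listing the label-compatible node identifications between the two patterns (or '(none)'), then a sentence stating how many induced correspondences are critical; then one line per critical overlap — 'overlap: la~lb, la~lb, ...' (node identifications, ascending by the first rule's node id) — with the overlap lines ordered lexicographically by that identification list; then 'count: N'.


label-compatible node identifications between L(r1) and L(r2): 1~1, 1~2, 2~1, 2~2, 3~1, 3~2, 4~3, 4~4
6 of the induced correspondences are critical overlaps of r1 and r2.
overlap: 1~1, 2~2, 4~3
overlap: 1~1, 3~2, 4~3
overlap: 1~1, 4~3
overlap: 1~2, 2~1, 4~4
overlap: 1~2, 3~1, 4~4
overlap: 1~2, 4~4
count: 6


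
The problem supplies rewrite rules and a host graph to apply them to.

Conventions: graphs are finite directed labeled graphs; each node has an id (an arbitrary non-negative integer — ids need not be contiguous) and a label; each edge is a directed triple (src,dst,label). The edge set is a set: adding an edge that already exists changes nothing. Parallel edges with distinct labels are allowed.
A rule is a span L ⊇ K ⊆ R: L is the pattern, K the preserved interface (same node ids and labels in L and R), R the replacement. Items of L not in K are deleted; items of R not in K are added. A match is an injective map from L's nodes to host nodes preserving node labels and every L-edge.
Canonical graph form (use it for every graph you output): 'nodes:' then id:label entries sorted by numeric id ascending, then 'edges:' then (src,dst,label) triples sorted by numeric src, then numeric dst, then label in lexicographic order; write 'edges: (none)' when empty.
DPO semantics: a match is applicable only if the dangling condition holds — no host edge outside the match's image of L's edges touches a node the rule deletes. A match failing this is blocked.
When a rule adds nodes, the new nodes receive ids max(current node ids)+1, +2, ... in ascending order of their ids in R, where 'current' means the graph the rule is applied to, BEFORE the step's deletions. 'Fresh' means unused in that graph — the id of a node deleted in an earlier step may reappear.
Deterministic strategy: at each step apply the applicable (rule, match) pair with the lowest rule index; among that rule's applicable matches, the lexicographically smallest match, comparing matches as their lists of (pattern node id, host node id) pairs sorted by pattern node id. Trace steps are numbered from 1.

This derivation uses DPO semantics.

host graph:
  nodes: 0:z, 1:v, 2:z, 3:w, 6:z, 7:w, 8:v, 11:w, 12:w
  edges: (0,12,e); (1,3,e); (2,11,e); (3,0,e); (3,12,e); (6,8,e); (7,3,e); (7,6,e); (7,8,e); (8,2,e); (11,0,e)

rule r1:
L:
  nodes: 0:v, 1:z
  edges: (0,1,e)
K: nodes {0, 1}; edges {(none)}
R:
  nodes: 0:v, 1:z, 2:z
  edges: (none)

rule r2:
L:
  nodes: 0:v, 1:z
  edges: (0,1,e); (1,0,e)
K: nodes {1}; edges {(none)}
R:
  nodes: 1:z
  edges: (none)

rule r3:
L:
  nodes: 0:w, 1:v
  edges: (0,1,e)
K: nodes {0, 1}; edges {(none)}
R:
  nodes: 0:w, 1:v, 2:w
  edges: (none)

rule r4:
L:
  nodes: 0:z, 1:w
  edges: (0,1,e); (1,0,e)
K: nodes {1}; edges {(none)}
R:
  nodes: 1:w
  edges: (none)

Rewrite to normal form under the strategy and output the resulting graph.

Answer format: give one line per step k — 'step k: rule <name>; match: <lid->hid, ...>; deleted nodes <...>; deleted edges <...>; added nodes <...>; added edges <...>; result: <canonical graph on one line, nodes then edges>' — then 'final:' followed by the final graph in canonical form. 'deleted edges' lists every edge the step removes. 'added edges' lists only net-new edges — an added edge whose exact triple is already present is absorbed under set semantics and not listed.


step 1: rule r1; match: 0->8, 1->2; deleted nodes (none); deleted edges (8,2,e); added nodes 13; added edges (none); result: nodes: 0:z, 1:v, 2:z, 3:w, 6:z, 7:w, 8:v, 11:w, 12:w, 13:z edges: (0,12,e); (1,3,e); (2,11,e); (3,0,e); (3,12,e); (6,8,e); (7,3,e); (7,6,e); (7,8,e); (11,0,e)
step 2: rule r3; match: 0->7, 1->8; deleted nodes (none); deleted edges (7,8,e); added nodes 14; added edges (none); result: nodes: 0:z, 1:v, 2:z, 3:w, 6:z, 7:w, 8:v, 11:w, 12:w, 13:z, 14:w edges: (0,12,e); (1,3,e); (2,11,e); (3,0,e); (3,12,e); (6,8,e); (7,3,e); (7,6,e); (11,0,e)
final:
nodes: 0:z, 1:v, 2:z, 3:w, 6:z, 7:w, 8:v, 11:w, 12:w, 13:z, 14:w
edges: (0,12,e); (1,3,e); (2,11,e); (3,0,e); (3,12,e); (6,8,e); (7,3,e); (7,6,e); (11,0,e)


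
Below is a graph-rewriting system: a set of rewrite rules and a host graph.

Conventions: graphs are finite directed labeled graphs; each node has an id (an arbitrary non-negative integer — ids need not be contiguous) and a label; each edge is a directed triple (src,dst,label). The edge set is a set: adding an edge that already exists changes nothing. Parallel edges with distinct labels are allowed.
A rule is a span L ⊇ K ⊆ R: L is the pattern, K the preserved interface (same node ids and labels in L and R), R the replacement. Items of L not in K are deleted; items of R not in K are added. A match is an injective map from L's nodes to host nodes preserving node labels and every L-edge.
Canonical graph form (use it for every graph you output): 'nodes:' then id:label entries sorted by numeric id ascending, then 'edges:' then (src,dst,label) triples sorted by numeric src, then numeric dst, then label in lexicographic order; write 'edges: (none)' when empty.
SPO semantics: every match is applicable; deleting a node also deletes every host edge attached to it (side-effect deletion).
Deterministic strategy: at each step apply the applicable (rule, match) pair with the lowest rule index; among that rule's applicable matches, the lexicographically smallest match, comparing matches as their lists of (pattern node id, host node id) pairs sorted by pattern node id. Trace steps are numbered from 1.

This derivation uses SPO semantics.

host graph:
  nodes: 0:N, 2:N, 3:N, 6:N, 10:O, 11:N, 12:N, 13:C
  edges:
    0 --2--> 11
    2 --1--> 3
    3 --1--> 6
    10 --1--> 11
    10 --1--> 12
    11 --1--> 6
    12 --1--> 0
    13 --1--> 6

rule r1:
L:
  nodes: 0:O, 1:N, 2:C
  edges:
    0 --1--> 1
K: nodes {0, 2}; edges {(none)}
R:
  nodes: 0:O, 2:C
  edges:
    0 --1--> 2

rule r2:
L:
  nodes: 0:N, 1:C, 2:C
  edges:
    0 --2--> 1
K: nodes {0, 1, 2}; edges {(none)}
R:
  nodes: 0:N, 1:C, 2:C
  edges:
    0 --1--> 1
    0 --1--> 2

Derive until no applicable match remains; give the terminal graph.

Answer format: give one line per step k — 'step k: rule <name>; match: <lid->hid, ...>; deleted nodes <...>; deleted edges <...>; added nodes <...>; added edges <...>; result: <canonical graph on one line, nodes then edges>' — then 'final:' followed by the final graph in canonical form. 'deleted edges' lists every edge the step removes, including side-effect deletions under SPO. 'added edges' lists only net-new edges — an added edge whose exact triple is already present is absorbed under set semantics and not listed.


step 1: rule r1; match: 0->10, 1->11, 2->13; deleted nodes 11; deleted edges (0,11,2); (10,11,1); (11,6,1); added nodes (none); added edges (10,13,1); result: nodes: 0:N, 2:N, 3:N, 6:N, 10:O, 12:N, 13:C edges: (2,3,1); (3,6,1); (10,12,1); (10,13,1); (12,0,1); (13,6,1)
step 2: rule r1; match: 0->10, 1->12, 2->13; deleted nodes 12; deleted edges (10,12,1); (12,0,1); added nodes (none); added edges (none); result: nodes: 0:N, 2:N, 3:N, 6:N, 10:O, 13:C edges: (2,3,1); (3,6,1); (10,13,1); (13,6,1)
final:
nodes: 0:N, 2:N, 3:N, 6:N, 10:O, 13:C
edges: (2,3,1); (3,6,1); (10,13,1); (13,6,1)


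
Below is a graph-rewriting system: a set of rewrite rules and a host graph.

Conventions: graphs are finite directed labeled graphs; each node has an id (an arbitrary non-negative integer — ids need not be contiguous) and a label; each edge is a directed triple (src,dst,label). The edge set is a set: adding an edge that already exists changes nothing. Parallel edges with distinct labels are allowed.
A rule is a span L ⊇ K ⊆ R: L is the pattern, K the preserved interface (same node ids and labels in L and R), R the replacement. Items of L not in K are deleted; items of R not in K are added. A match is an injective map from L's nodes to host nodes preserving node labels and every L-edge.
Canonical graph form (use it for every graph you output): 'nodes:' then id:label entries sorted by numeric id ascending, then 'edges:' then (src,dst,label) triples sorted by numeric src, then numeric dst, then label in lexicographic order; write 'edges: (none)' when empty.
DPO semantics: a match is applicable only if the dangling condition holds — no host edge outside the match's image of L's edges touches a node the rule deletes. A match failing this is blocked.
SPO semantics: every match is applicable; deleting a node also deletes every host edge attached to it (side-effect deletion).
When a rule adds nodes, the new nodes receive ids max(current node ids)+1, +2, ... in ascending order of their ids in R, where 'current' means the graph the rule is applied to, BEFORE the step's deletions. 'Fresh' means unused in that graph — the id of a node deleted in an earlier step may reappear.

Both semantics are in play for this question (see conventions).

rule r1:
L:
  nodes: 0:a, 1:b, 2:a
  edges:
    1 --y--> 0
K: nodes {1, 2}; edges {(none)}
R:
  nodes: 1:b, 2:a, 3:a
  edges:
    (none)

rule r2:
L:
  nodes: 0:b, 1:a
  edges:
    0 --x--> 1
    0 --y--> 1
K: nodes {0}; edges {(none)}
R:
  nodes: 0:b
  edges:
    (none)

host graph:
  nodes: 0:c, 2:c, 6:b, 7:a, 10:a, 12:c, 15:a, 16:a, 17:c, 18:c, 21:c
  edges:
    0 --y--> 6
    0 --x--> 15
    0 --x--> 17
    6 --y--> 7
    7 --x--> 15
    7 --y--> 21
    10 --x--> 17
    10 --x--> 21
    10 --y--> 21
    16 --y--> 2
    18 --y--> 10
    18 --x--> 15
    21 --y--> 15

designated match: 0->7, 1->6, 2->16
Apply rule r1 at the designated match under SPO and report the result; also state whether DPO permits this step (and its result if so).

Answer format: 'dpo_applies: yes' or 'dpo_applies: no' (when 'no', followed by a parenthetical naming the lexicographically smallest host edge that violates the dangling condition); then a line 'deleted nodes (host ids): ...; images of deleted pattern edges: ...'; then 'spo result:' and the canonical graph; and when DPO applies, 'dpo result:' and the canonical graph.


dpo_applies: no
(the rule deletes node 7, which keeps host edge (7,15,x) outside the match image — the dangling condition fails, DPO blocks; SPO proceeds and side-deletes such edges)
deleted nodes (host ids): 7; images of deleted pattern edges: (6,7,y)
spo result:
nodes: 0:c, 2:c, 6:b, 10:a, 12:c, 15:a, 16:a, 17:c, 18:c, 21:c, 22:a
edges: (0,6,y); (0,15,x); (0,17,x); (10,17,x); (10,21,x); (10,21,y); (16,2,y); (18,10,y); (18,15,x); (21,15,y)


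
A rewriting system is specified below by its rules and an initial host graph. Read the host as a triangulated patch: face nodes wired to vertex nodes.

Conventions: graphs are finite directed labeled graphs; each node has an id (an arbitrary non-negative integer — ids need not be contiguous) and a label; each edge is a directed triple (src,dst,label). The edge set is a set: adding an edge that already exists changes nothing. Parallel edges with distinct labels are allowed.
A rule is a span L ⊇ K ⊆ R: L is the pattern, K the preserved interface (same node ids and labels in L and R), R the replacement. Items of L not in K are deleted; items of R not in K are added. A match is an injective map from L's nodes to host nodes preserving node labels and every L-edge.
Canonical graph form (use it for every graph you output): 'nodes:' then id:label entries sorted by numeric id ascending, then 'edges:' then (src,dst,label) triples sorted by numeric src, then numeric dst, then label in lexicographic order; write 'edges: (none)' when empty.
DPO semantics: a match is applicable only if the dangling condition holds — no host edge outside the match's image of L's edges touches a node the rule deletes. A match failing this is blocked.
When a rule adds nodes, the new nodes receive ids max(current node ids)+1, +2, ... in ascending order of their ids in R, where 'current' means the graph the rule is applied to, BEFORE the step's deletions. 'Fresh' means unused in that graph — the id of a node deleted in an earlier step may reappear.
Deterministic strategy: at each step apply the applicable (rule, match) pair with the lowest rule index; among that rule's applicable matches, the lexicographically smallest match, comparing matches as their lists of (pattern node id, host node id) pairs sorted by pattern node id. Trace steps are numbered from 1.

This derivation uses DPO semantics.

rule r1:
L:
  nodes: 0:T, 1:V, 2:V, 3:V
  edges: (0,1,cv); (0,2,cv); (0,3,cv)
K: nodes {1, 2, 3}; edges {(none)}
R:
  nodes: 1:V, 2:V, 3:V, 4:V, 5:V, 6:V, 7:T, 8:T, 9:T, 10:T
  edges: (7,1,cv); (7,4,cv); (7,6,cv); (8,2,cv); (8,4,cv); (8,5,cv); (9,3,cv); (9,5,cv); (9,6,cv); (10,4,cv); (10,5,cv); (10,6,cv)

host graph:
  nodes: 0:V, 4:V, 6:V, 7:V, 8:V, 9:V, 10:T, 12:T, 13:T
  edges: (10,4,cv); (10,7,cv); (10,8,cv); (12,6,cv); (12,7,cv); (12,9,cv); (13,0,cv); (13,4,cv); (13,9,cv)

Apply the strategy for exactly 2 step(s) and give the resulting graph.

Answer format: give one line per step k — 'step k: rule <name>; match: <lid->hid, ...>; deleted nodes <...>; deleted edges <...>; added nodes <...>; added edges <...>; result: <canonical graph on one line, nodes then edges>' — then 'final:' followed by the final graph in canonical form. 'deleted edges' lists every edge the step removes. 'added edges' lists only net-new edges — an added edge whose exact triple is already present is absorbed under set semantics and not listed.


step 1: rule r1; match: 0->10, 1->4, 2->7, 3->8; deleted nodes 10; deleted edges (10,4,cv); (10,7,cv); (10,8,cv); added nodes 14, 15, 16, 17, 18, 19, 20; added edges (17,4,cv); (17,14,cv); (17,16,cv); (18,7,cv); (18,14,cv); (18,15,cv); (19,8,cv); (19,15,cv); (19,16,cv); (20,14,cv); (20,15,cv); (20,16,cv); result: nodes: 0:V, 4:V, 6:V, 7:V, 8:V, 9:V, 12:T, 13:T, 14:V, 15:V, 16:V, 17:T, 18:T, 19:T, 20:T edges: (12,6,cv); (12,7,cv); (12,9,cv); (13,0,cv); (13,4,cv); (13,9,cv); (17,4,cv); (17,14,cv); (17,16,cv); (18,7,cv); (18,14,cv); (18,15,cv); (19,8,cv); (19,15,cv); (19,16,cv); (20,14,cv); (20,15,cv); (20,16,cv)
step 2: rule r1; match: 0->12, 1->6, 2->7, 3->9; deleted nodes 12; deleted edges (12,6,cv); (12,7,cv); (12,9,cv); added nodes 21, 22, 23, 24, 25, 26, 27; added edges (24,6,cv); (24,21,cv); (24,23,cv); (25,7,cv); (25,21,cv); (25,22,cv); (26,9,cv); (26,22,cv); (26,23,cv); (27,21,cv); (27,22,cv); (27,23,cv); result: nodes: 0:V, 4:V, 6:V, 7:V, 8:V, 9:V, 13:T, 14:V, 15:V, 16:V, 17:T, 18:T, 19:T, 20:T, 21:V, 22:V, 23:V, 24:T, 25:T, 26:T, 27:T edges: (13,0,cv); (13,4,cv); (13,9,cv); (17,4,cv); (17,14,cv); (17,16,cv); (18,7,cv); (18,14,cv); (18,15,cv); (19,8,cv); (19,15,cv); (19,16,cv); (20,14,cv); (20,15,cv); (20,16,cv); (24,6,cv); (24,21,cv); (24,23,cv); (25,7,cv); (25,21,cv); (25,22,cv); (26,9,cv); (26,22,cv); (26,23,cv); (27,21,cv); (27,22,cv); (27,23,cv)
final:
nodes: 0:V, 4:V, 6:V, 7:V, 8:V, 9:V, 13:T, 14:V, 15:V, 16:V, 17:T, 18:T, 19:T, 20:T, 21:V, 22:V, 23:V, 24:T, 25:T, 26:T, 27:T
edges: (13,0,cv); (13,4,cv); (13,9,cv); (17,4,cv); (17,14,cv); (17,16,cv); (18,7,cv); (18,14,cv); (18,15,cv); (19,8,cv); (19,15,cv); (19,16,cv); (20,14,cv); (20,15,cv); (20,16,cv); (24,6,cv); (24,21,cv); (24,23,cv); (25,7,cv); (25,21,cv); (25,22,cv); (26,9,cv); (26,22,cv); (26,23,cv); (27,21,cv); (27,22,cv); (27,23,cv)


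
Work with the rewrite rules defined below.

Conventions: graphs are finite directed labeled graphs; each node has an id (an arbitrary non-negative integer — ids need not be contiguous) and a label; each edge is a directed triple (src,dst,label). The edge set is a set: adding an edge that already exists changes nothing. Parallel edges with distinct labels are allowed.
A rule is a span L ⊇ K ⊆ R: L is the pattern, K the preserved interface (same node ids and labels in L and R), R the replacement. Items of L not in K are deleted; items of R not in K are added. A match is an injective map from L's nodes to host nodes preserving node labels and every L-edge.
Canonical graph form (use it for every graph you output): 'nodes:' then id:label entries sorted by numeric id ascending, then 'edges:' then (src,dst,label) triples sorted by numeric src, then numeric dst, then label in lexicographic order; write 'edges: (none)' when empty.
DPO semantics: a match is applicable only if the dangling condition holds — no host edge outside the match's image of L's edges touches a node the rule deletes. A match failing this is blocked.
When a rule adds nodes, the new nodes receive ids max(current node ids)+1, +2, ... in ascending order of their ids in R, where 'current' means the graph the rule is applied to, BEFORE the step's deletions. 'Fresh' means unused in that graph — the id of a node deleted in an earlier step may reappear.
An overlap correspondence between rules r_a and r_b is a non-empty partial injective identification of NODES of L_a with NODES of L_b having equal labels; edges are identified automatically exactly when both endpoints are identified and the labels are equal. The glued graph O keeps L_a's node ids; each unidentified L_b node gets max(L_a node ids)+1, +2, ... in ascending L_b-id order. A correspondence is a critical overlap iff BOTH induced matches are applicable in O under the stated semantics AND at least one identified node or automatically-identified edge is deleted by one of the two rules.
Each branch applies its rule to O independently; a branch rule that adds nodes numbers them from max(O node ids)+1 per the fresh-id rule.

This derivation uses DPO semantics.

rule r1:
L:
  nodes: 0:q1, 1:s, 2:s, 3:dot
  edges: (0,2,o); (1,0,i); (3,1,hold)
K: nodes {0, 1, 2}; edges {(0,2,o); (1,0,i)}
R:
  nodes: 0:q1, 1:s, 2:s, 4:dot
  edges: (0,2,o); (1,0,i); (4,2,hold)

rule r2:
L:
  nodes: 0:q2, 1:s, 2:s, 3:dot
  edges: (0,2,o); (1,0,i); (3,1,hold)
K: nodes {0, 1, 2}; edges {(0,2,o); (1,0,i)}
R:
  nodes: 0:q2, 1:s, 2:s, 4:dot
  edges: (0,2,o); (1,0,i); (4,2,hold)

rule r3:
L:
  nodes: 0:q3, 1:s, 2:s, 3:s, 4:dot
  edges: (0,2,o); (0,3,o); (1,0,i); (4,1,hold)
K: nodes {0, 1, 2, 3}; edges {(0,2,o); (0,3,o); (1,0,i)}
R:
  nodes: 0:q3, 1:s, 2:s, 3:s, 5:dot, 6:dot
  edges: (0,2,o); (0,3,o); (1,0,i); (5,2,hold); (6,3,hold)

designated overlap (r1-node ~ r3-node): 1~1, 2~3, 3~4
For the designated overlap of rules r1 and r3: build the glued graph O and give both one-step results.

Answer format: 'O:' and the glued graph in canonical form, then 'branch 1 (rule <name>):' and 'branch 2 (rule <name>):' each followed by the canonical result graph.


O:
nodes: 0:q1, 1:s, 2:s, 3:dot, 4:q3, 5:s
edges: (0,2,o); (1,0,i); (1,4,i); (3,1,hold); (4,2,o); (4,5,o)
branch 1 (rule r1):
nodes: 0:q1, 1:s, 2:s, 4:q3, 5:s, 6:dot
edges: (0,2,o); (1,0,i); (1,4,i); (4,2,o); (4,5,o); (6,2,hold)
branch 2 (rule r3):
nodes: 0:q1, 1:s, 2:s, 4:q3, 5:s, 6:dot, 7:dot
edges: (0,2,o); (1,0,i); (1,4,i); (4,2,o); (4,5,o); (6,5,hold); (7,2,hold)


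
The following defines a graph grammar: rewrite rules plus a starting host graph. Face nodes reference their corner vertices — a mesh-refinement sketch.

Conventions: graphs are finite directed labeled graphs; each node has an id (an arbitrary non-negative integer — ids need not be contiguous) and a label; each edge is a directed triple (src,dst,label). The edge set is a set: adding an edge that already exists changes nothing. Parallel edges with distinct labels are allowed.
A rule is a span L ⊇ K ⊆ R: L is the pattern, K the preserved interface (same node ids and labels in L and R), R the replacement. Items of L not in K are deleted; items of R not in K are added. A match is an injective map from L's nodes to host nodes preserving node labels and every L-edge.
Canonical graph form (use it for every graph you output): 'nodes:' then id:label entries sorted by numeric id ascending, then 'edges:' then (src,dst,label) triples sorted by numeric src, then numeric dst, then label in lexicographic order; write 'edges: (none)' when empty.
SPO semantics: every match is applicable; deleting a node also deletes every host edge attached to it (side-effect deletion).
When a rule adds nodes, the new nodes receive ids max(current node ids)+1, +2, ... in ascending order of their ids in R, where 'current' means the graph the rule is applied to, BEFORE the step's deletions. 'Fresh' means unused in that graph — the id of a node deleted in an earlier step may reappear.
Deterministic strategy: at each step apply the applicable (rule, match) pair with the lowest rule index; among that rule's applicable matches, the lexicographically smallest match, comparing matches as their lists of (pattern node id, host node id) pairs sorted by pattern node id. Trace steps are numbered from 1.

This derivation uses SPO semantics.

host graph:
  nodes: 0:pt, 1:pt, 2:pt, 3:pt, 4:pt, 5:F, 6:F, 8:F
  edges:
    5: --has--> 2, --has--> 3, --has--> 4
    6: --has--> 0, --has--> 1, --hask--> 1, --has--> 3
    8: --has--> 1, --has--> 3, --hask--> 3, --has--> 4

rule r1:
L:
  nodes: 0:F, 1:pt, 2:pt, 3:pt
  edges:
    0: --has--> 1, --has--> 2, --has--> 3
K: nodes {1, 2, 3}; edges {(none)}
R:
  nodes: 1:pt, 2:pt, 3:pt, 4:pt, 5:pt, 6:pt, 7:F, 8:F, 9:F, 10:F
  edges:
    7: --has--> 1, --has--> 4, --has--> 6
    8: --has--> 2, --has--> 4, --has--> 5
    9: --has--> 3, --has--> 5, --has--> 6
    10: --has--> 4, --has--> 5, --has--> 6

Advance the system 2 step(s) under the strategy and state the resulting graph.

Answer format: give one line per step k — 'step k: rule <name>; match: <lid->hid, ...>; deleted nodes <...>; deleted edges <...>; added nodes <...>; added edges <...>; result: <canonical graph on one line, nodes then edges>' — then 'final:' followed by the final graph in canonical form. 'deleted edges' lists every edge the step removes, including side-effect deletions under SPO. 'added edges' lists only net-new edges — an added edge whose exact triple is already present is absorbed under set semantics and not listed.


step 1: rule r1; match: 0->5, 1->2, 2->3, 3->4; deleted nodes 5; deleted edges (5,2,has); (5,3,has); (5,4,has); added nodes 9, 10, 11, 12, 13, 14, 15; added edges (12,2,has); (12,9,has); (12,11,has); (13,3,has); (13,9,has); (13,10,has); (14,4,has); (14,10,has); (14,11,has); (15,9,has); (15,10,has); (15,11,has); result: nodes: 0:pt, 1:pt, 2:pt, 3:pt, 4:pt, 6:F, 8:F, 9:pt, 10:pt, 11:pt, 12:F, 13:F, 14:F, 15:F edges: (6,0,has); (6,1,has); (6,1,hask); (6,3,has); (8,1,has); (8,3,has); (8,3,hask); (8,4,has); (12,2,has); (12,9,has); (12,11,has); (13,3,has); (13,9,has); (13,10,has); (14,4,has); (14,10,has); (14,11,has); (15,9,has); (15,10,has); (15,11,has)
step 2: rule r1; match: 0->6, 1->0, 2->1, 3->3; deleted nodes 6; deleted edges (6,0,has); (6,1,has); (6,1,hask); (6,3,has); added nodes 16, 17, 18, 19, 20, 21, 22; added edges (19,0,has); (19,16,has); (19,18,has); (20,1,has); (20,16,has); (20,17,has); (21,3,has); (21,17,has); (21,18,has); (22,16,has); (22,17,has); (22,18,has); result: nodes: 0:pt, 1:pt, 2:pt, 3:pt, 4:pt, 8:F, 9:pt, 10:pt, 11:pt, 12:F, 13:F, 14:F, 15:F, 16:pt, 17:pt, 18:pt, 19:F, 20:F, 21:F, 22:F edges: (8,1,has); (8,3,has); (8,3,hask); (8,4,has); (12,2,has); (12,9,has); (12,11,has); (13,3,has); (13,9,has); (13,10,has); (14,4,has); (14,10,has); (14,11,has); (15,9,has); (15,10,has); (15,11,has); (19,0,has); (19,16,has); (19,18,has); (20,1,has); (20,16,has); (20,17,has); (21,3,has); (21,17,has); (21,18,has); (22,16,has); (22,17,has); (22,18,has)
final:
nodes: 0:pt, 1:pt, 2:pt, 3:pt, 4:pt, 8:F, 9:pt, 10:pt, 11:pt, 12:F, 13:F, 14:F, 15:F, 16:pt, 17:pt, 18:pt, 19:F, 20:F, 21:F, 22:F
edges: (8,1,has); (8,3,has); (8,3,hask); (8,4,has); (12,2,has); (12,9,has); (12,11,has); (13,3,has); (13,9,has); (13,10,has); (14,4,has); (14,10,has); (14,11,has); (15,9,has); (15,10,has); (15,11,has); (19,0,has); (19,16,has); (19,18,has); (20,1,has); (20,16,has); (20,17,has); (21,3,has); (21,17,has); (21,18,has); (22,16,has); (22,17,has); (22,18,has)


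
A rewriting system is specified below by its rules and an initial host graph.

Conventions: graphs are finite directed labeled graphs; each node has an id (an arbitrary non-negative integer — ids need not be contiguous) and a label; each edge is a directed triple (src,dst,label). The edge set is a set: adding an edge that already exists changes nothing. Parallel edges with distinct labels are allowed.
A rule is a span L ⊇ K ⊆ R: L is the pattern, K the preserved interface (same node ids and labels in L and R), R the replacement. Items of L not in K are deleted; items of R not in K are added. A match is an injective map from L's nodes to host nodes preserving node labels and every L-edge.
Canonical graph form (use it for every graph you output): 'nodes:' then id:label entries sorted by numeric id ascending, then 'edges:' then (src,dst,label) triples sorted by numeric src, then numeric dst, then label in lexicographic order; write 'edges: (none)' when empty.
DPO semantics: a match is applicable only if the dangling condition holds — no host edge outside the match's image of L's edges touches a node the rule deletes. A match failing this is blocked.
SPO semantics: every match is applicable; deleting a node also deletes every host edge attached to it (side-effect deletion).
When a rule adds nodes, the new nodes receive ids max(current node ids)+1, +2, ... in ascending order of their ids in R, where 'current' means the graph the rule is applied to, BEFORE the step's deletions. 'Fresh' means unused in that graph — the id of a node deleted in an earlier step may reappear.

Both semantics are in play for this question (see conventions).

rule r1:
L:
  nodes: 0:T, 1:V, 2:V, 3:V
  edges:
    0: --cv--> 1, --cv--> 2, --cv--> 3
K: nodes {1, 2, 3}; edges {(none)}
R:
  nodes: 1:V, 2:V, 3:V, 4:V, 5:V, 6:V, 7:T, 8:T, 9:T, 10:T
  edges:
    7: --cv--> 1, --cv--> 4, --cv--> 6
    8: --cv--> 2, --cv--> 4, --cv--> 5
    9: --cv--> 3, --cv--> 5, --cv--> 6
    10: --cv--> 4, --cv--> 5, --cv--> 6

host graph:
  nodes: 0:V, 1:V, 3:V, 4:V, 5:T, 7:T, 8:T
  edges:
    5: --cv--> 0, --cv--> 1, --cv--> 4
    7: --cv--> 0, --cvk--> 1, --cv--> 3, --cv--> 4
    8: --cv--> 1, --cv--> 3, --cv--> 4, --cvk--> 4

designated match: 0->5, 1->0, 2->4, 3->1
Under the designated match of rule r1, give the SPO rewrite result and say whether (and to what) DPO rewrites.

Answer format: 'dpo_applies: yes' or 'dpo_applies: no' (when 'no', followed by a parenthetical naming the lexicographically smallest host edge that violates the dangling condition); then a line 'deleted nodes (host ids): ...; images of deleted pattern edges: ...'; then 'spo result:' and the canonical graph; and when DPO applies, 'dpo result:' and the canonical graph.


dpo_applies: yes
deleted nodes (host ids): 5; images of deleted pattern edges: (5,0,cv); (5,1,cv); (5,4,cv)
spo result:
nodes: 0:V, 1:V, 3:V, 4:V, 7:T, 8:T, 9:V, 10:V, 11:V, 12:T, 13:T, 14:T, 15:T
edges: (7,0,cv); (7,1,cvk); (7,3,cv); (7,4,cv); (8,1,cv); (8,3,cv); (8,4,cv); (8,4,cvk); (12,0,cv); (12,9,cv); (12,11,cv); (13,4,cv); (13,9,cv); (13,10,cv); (14,1,cv); (14,10,cv); (14,11,cv); (15,9,cv); (15,10,cv); (15,11,cv)
dpo result:
nodes: 0:V, 1:V, 3:V, 4:V, 7:T, 8:T, 9:V, 10:V, 11:V, 12:T, 13:T, 14:T, 15:T
edges: (7,0,cv); (7,1,cvk); (7,3,cv); (7,4,cv); (8,1,cv); (8,3,cv); (8,4,cv); (8,4,cvk); (12,0,cv); (12,9,cv); (12,11,cv); (13,4,cv); (13,9,cv); (13,10,cv); (14,1,cv); (14,10,cv); (14,11,cv); (15,9,cv); (15,10,cv); (15,11,cv)


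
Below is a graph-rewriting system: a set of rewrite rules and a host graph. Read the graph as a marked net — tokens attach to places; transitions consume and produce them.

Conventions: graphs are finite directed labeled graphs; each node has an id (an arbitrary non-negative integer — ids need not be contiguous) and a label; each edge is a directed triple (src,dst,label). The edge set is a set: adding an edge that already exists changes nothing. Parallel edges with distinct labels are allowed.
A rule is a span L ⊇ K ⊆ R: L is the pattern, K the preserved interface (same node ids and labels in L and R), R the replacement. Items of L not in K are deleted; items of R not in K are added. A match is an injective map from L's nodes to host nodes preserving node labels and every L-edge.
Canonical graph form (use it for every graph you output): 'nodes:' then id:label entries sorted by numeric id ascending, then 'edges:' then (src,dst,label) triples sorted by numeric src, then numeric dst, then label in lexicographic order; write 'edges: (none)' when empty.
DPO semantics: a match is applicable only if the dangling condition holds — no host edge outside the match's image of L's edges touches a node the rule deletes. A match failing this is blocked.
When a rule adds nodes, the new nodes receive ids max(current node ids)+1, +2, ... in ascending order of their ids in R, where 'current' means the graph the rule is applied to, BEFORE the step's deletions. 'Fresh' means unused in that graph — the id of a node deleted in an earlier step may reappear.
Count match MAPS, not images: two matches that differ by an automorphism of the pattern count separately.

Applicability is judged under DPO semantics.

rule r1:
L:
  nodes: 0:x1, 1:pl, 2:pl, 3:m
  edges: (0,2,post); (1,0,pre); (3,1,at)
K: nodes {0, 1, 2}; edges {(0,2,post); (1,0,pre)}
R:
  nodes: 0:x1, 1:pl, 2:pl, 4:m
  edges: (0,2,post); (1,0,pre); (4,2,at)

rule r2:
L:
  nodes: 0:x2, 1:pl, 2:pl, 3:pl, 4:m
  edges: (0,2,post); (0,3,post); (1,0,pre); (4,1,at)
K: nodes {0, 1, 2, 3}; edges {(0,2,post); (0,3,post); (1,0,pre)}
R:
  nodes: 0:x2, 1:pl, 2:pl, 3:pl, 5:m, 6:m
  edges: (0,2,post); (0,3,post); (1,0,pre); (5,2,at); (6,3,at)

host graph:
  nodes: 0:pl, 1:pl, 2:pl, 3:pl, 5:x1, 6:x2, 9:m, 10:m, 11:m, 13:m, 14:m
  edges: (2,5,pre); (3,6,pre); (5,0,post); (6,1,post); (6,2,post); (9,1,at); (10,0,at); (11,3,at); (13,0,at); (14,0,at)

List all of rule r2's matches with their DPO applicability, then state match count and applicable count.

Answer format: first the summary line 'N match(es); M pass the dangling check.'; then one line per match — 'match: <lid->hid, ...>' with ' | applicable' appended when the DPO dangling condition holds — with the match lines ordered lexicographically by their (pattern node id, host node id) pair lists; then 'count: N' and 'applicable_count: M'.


2 match(es); 2 pass the dangling check.
match: 0->6, 1->3, 2->1, 3->2, 4->11 | applicable
match: 0->6, 1->3, 2->2, 3->1, 4->11 | applicable
count: 2
applicable_count: 2
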